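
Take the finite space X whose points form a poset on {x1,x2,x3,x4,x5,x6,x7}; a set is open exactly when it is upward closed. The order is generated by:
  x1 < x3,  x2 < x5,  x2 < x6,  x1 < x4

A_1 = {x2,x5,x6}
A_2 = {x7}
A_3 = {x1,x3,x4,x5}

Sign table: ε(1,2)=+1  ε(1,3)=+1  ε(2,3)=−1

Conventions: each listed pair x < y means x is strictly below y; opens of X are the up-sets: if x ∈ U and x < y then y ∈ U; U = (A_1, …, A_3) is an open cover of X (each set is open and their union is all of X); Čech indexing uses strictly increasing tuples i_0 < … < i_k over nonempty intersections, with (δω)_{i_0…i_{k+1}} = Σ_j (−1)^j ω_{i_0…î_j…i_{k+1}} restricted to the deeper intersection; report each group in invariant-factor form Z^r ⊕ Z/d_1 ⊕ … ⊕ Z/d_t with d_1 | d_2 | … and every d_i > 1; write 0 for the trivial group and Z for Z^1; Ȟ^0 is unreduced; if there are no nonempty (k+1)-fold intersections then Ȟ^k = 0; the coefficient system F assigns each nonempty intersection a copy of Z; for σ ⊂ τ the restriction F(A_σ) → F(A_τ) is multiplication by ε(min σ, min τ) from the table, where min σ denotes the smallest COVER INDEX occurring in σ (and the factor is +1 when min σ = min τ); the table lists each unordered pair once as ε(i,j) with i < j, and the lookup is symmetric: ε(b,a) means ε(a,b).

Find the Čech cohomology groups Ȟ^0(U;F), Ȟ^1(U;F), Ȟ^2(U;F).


Ȟ^0(U;F) ≅ Z^2,  Ȟ^1(U;F) ≅ 0,  Ȟ^2(U;F) ≅ 0

nerve of the cover:
  A13={x5}
C dims 3,1; δ0: rk 1, SNF 1^1
Ȟ^0 = (3 − 1) − 0 = 2, so Ȟ^0 ≅ Z^2
Ȟ^1 = (1 − 0) − 1 = 0, so Ȟ^1 ≅ 0
Ȟ^2 = (0 − 0) − 0 = 0, so Ȟ^2 ≅ 0


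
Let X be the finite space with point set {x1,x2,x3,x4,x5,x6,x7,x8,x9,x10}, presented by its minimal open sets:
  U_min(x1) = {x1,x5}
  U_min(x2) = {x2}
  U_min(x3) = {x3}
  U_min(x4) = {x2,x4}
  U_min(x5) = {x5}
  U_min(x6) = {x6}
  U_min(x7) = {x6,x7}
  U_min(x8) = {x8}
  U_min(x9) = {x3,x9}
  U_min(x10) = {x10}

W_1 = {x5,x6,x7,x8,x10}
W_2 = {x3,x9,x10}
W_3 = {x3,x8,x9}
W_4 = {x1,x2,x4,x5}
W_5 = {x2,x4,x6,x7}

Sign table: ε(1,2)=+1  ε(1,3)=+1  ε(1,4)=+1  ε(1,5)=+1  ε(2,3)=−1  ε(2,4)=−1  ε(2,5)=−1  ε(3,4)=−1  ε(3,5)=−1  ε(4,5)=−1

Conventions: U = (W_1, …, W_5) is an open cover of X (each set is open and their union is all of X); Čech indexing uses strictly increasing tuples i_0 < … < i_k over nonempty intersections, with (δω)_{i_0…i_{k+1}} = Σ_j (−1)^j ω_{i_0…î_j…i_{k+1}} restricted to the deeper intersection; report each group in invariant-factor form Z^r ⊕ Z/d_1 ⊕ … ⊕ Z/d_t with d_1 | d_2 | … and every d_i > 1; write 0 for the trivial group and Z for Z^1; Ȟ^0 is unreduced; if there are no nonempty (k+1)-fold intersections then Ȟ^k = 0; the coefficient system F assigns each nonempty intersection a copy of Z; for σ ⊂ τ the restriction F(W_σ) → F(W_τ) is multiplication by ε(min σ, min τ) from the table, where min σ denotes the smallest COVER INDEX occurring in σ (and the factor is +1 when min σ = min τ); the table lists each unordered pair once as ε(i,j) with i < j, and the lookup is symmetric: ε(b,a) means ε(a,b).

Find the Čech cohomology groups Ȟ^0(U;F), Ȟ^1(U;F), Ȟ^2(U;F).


Ȟ^0 = 0; Ȟ^1 = Z ⊕ Z/2; Ȟ^2 = 0

intersection data:
  W12={x10} W13={x8} W14={x5} W15={x6,x7} W23={x3,x9} W45={x2,x4}
C dims 5,6; δ0: rk 5, SNF 1^4·2
Ȟ^0 = (5 − 5) − 0 = 0, so Ȟ^0 ≅ 0
Ȟ^1 = (6 − 0) − 5 = 1 plus torsion [2], so Ȟ^1 ≅ Z ⊕ Z/2
Ȟ^2 = (0 − 0) − 0 = 0, so Ȟ^2 ≅ 0


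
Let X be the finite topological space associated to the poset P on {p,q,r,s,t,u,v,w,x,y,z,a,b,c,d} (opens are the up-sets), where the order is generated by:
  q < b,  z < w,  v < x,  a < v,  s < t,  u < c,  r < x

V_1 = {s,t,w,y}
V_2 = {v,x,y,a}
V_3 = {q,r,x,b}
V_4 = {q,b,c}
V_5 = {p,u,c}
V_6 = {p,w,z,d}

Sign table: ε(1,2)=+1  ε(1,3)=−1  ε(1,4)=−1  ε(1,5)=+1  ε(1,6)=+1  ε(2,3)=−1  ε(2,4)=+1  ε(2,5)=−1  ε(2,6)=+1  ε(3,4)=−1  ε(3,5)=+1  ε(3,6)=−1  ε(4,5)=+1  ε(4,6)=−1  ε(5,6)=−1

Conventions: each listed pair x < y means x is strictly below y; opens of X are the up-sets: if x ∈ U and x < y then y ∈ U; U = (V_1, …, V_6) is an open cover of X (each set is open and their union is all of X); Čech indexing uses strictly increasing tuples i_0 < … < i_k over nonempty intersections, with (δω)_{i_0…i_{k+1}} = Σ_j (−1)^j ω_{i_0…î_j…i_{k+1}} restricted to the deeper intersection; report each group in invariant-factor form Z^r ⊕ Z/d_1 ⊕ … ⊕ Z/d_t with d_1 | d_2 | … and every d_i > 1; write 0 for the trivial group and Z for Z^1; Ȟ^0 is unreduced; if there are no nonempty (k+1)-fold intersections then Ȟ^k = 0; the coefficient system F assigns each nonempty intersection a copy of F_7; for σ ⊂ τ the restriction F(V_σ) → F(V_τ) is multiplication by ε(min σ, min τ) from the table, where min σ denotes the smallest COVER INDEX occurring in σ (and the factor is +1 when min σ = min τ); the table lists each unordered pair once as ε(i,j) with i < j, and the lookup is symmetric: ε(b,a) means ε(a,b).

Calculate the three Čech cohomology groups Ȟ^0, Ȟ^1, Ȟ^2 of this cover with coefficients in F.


cover nerve:
  V12={y} V16={w} V23={x} V34={q,b} V45={c} V56={p}
C dims 6,6; δ0: rk_F7 6
Ȟ^0: (6−6)−0=0 ⇒ 0
Ȟ^1: (6−0)−6=0 ⇒ 0
Ȟ^2: (0−0)−0=0 ⇒ 0

Ȟ^0 ≅ 0; Ȟ^1 ≅ 0; Ȟ^2 ≅ 0


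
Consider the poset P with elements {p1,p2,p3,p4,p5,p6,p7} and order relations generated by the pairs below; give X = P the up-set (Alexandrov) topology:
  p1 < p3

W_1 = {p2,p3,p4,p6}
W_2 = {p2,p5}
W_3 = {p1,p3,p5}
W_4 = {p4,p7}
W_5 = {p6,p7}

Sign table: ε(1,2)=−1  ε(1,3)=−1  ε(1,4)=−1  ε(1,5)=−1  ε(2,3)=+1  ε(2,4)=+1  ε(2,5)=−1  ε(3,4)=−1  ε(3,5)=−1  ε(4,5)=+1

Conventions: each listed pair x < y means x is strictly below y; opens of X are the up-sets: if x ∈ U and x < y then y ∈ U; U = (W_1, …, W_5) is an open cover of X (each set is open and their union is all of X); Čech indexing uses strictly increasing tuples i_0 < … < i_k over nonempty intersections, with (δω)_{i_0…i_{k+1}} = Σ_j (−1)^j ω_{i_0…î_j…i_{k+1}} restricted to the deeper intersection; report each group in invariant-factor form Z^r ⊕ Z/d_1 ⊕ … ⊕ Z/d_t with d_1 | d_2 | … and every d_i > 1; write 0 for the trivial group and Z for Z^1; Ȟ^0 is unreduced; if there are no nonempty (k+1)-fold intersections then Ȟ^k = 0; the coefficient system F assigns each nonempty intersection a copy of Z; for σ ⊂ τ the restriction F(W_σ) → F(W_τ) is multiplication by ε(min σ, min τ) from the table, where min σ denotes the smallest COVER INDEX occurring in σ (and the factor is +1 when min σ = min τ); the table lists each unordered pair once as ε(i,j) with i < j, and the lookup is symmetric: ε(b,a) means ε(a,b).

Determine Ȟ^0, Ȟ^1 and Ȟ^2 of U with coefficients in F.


nonempty overlaps:
  W12={p2} W13={p3} W14={p4} W15={p6} W23={p5} W45={p7}
C dims 5,6; δ0: rk 4, SNF 1^4
degree 0: 5−4−0 = 1 → Ȟ^0 ≅ Z
degree 1: 6−0−4 = 2 → Ȟ^1 ≅ Z^2
degree 2: 0−0−0 = 0 → Ȟ^2 ≅ 0

Ȟ^0 = Z, Ȟ^1 = Z^2 and Ȟ^2 = 0


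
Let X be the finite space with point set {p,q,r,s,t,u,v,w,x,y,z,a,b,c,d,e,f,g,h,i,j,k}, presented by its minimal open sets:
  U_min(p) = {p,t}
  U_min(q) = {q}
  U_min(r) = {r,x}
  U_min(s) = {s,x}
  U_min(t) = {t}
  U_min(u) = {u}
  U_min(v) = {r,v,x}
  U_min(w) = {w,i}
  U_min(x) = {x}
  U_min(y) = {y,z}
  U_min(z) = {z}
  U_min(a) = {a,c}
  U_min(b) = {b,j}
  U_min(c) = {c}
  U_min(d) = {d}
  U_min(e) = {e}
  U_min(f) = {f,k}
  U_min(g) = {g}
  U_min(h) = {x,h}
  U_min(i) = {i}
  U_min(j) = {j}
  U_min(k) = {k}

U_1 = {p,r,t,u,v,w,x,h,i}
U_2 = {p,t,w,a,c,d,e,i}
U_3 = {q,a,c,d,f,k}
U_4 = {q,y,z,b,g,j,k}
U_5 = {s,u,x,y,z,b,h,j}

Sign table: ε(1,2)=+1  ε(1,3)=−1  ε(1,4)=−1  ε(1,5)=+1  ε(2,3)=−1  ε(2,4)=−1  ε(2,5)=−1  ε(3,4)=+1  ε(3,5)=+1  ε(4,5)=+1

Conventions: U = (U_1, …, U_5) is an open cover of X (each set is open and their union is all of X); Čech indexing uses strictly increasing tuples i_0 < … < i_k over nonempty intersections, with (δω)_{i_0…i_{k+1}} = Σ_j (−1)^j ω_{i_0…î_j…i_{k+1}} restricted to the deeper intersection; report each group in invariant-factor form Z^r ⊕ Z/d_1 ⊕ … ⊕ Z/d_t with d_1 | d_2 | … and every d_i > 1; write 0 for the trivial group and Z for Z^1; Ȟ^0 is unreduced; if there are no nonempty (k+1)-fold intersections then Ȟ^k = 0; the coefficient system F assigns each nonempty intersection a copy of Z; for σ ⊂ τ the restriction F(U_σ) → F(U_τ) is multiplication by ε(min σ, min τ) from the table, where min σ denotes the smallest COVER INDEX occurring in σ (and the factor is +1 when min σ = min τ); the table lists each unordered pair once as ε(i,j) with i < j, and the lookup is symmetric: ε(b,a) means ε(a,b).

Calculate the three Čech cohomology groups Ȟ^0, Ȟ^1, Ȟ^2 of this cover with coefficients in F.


Ȟ^0 ≅ 0,  Ȟ^1 ≅ Z/2,  Ȟ^2 ≅ 0

nerve of the cover:
  U12={p,t,w,i} U15={u,x,h} U23={a,c,d} U34={q,k} U45={y,z,b,j}
C dims 5,5; δ0: rk 5, SNF 1^4·2
Ȟ^0 = (5 − 5) − 0 = 0, so Ȟ^0 ≅ 0
Ȟ^1 = (5 − 0) − 5 = 0 plus torsion [2], so Ȟ^1 ≅ Z/2
Ȟ^2 = (0 − 0) − 0 = 0, so Ȟ^2 ≅ 0


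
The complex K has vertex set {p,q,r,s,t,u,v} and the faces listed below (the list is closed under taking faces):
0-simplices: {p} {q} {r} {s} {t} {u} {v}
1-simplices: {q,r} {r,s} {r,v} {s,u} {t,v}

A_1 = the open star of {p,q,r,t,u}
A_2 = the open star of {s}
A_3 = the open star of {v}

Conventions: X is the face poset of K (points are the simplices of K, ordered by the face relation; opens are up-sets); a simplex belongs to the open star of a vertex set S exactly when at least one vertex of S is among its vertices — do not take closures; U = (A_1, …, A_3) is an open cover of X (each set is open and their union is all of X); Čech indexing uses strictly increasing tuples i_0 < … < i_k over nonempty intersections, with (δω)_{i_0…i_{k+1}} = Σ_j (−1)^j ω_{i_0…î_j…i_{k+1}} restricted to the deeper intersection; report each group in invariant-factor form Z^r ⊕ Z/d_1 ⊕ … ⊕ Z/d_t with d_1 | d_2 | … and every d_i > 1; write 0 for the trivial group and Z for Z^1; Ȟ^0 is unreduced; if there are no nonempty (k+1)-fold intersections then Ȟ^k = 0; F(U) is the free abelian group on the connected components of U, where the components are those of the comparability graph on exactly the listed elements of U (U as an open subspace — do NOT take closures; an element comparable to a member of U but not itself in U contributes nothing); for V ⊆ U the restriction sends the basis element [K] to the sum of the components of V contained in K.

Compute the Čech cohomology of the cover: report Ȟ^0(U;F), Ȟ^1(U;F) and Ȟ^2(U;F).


nonempty overlaps:
  A1={{p},{q},{r},{t},{u},{q,r},{r,s},{r,v},{s,u},{t,v}} A2={{s},{r,s},{s,u}} A3={{v},{r,v},{t,v}}
  A12={{r,s},{s,u}} A13={{r,v},{t,v}}
components per intersection:
  A1: {{p}} {{q},{r},{q,r},{r,s},{r,v}} {{t},{t,v}} {{u},{s,u}}
  A2: {{s},{r,s},{s,u}}
  A3: {{v},{r,v},{t,v}}
  A12: {{r,s}} {{s,u}}
  A13: {{r,v}} {{t,v}}
C dims 6,4; δ0: rk 4, SNF 1^4
degree 0: 6−4−0 = 2 → Ȟ^0 ≅ Z^2
degree 1: 4−0−4 = 0 → Ȟ^1 ≅ 0
degree 2: 0−0−0 = 0 → Ȟ^2 ≅ 0

Ȟ^0 = Z^2, Ȟ^1 = 0 and Ȟ^2 = 0


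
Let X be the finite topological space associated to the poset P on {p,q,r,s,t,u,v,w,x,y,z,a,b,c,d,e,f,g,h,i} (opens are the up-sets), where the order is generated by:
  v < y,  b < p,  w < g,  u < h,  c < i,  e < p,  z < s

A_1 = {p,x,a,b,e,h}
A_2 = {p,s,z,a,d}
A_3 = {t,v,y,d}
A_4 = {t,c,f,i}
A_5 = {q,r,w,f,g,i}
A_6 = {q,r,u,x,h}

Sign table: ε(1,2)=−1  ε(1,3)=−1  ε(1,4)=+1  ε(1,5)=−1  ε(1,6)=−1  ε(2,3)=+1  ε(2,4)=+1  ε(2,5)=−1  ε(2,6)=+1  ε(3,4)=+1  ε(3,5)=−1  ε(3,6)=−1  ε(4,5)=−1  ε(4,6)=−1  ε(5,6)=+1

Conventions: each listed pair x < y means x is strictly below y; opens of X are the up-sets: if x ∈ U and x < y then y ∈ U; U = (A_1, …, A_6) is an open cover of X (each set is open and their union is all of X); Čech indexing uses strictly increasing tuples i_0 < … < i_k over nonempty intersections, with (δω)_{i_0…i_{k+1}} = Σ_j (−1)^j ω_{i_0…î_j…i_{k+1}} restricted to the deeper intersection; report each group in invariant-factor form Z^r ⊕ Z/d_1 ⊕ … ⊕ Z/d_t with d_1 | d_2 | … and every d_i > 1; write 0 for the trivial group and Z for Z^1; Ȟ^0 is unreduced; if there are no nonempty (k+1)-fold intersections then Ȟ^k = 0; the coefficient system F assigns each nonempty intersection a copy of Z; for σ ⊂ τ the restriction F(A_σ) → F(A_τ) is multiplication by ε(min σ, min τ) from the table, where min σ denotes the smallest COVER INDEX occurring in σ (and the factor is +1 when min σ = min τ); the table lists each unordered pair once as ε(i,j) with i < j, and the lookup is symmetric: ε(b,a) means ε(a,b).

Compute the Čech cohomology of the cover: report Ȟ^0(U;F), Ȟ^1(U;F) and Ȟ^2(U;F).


Ȟ^0 ≅ 0, Ȟ^1 ≅ Z/2, Ȟ^2 ≅ 0

cover nerve:
  A12={p,a} A16={x,h} A23={d} A34={t} A45={f,i} A56={q,r}
C dims 6,6; δ0: rk 6, SNF 1^5·2
Ȟ^0: (6−6)−0=0 ⇒ 0
Ȟ^1: (6−0)−6=0 plus torsion [2] ⇒ Z/2
Ȟ^2: (0−0)−0=0 ⇒ 0


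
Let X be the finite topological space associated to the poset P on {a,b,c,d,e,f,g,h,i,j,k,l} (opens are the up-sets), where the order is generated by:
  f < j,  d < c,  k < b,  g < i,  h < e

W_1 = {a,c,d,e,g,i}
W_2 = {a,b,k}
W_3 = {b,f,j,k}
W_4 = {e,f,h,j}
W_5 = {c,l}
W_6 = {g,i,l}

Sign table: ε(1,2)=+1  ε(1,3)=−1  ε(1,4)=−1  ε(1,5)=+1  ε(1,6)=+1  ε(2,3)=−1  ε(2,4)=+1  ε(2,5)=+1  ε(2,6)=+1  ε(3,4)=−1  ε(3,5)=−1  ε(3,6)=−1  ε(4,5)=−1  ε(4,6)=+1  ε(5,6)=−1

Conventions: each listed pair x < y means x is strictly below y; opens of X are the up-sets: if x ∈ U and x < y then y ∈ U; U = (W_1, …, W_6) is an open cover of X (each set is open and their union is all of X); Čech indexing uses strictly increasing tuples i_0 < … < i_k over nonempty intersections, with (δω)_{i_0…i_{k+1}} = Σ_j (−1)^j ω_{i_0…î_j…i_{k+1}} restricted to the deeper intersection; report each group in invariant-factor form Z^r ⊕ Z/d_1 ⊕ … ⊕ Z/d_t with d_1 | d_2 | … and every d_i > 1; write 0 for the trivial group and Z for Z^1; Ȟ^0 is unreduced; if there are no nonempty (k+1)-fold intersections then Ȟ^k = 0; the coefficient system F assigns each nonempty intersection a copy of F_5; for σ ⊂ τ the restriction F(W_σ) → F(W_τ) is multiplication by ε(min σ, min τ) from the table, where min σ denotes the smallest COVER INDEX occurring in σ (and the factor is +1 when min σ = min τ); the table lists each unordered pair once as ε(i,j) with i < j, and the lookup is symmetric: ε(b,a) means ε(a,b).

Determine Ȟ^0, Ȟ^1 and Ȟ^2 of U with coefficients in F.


nerve simplices:
  W12={a} W14={e} W15={c} W16={g,i} W23={b,k} W34={f,j} W56={l}
C dims 6,7; δ0: rk_F5 6
degree 0: 6−6−0 = 0 → Ȟ^0 ≅ 0
degree 1: 7−0−6 = 1 → Ȟ^1 ≅ Z/5
degree 2: 0−0−0 = 0 → Ȟ^2 ≅ 0

Ȟ^0(U;F) ≅ 0, Ȟ^1(U;F) ≅ Z/5 and Ȟ^2(U;F) ≅ 0


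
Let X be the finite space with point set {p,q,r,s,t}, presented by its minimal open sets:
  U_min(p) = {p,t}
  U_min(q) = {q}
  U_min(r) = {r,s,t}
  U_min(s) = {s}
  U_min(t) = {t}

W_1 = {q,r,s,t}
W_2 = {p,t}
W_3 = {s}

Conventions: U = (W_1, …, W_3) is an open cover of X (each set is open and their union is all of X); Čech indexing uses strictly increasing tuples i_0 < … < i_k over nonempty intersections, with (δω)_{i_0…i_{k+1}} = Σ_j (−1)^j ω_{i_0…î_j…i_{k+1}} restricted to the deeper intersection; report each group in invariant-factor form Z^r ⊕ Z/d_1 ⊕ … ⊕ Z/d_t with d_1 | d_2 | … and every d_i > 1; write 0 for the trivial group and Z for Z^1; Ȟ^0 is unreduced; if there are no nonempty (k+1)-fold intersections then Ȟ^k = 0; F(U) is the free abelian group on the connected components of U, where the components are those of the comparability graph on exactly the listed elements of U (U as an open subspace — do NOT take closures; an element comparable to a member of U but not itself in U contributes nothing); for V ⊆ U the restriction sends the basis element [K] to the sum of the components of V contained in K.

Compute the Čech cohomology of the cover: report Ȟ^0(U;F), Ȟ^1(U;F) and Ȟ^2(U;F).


Ȟ^0(U;F) ≅ Z^2, Ȟ^1(U;F) ≅ 0, Ȟ^2(U;F) ≅ 0

nonempty intersections:
  W12={t} W13={s}
components per intersection:
  W1: {q} {r,s,t}
  W2: {p,t}
  W3: {s}
  W12: {t}
  W13: {s}
C dims 4,2; δ0: rk 2, SNF 1^2
Ȟ^0: (4−2)−0=2 ⇒ Z^2
Ȟ^1: (2−0)−2=0 ⇒ 0
Ȟ^2: (0−0)−0=0 ⇒ 0


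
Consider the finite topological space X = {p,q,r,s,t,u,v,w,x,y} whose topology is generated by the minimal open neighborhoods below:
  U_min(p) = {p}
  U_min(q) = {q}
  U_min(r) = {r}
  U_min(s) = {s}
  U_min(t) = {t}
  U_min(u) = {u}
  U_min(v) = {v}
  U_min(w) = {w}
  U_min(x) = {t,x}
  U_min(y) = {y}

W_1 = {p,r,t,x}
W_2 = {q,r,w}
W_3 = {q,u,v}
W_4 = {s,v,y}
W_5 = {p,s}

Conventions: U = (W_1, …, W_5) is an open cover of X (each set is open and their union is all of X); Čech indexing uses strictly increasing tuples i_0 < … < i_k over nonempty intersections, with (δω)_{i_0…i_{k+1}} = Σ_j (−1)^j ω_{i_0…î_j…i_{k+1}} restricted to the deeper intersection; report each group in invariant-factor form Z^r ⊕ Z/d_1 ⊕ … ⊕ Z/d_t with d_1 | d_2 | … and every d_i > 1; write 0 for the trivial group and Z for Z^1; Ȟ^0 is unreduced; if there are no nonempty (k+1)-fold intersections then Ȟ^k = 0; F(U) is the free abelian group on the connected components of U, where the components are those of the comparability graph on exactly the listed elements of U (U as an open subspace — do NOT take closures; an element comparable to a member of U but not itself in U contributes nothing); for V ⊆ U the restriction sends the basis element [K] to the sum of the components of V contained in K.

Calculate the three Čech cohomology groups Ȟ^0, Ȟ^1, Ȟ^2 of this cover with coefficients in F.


Ȟ^0 = Z^9,  Ȟ^1 = 0,  Ȟ^2 = 0

nerve of the cover:
  W12={r} W15={p} W23={q} W34={v} W45={s}
components per intersection:
  W1: {p} {r} {t,x}
  W2: {q} {r} {w}
  W3: {q} {u} {v}
  W4: {s} {v} {y}
  W5: {p} {s}
  W12: {r}
  W15: {p}
  W23: {q}
  W34: {v}
  W45: {s}
C dims 14,5; δ0: rk 5, SNF 1^5
Ȟ^0 = (14 − 5) − 0 = 9, so Ȟ^0 ≅ Z^9
Ȟ^1 = (5 − 0) − 5 = 0, so Ȟ^1 ≅ 0
Ȟ^2 = (0 − 0) − 0 = 0, so Ȟ^2 ≅ 0


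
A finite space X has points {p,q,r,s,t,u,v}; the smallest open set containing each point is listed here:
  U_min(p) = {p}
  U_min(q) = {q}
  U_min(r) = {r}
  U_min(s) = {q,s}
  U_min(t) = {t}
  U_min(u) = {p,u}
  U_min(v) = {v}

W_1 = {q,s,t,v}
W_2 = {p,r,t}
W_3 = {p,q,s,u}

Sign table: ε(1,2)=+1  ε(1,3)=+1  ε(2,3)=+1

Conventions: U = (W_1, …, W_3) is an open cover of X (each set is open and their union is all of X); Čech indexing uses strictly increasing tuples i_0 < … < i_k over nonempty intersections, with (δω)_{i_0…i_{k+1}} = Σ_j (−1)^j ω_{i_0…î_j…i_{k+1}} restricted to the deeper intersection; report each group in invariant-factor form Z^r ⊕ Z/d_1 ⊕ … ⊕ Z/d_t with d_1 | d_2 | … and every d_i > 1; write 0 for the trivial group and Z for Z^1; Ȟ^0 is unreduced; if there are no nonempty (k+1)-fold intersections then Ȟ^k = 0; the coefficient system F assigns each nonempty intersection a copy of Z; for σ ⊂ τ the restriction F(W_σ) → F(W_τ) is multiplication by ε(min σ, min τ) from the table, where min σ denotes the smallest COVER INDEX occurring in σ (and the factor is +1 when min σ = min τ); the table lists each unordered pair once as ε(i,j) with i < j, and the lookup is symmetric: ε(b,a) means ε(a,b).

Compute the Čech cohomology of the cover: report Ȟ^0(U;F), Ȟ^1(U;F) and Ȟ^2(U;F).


Ȟ^0(U;F) ≅ Z,  Ȟ^1(U;F) ≅ Z,  Ȟ^2(U;F) ≅ 0

nonempty intersections:
  W12={t} W13={q,s} W23={p}
C dims 3,3; δ0: rk 2, SNF 1^2
Ȟ^0: (3−2)−0=1 ⇒ Z
Ȟ^1: (3−0)−2=1 ⇒ Z
Ȟ^2: (0−0)−0=0 ⇒ 0


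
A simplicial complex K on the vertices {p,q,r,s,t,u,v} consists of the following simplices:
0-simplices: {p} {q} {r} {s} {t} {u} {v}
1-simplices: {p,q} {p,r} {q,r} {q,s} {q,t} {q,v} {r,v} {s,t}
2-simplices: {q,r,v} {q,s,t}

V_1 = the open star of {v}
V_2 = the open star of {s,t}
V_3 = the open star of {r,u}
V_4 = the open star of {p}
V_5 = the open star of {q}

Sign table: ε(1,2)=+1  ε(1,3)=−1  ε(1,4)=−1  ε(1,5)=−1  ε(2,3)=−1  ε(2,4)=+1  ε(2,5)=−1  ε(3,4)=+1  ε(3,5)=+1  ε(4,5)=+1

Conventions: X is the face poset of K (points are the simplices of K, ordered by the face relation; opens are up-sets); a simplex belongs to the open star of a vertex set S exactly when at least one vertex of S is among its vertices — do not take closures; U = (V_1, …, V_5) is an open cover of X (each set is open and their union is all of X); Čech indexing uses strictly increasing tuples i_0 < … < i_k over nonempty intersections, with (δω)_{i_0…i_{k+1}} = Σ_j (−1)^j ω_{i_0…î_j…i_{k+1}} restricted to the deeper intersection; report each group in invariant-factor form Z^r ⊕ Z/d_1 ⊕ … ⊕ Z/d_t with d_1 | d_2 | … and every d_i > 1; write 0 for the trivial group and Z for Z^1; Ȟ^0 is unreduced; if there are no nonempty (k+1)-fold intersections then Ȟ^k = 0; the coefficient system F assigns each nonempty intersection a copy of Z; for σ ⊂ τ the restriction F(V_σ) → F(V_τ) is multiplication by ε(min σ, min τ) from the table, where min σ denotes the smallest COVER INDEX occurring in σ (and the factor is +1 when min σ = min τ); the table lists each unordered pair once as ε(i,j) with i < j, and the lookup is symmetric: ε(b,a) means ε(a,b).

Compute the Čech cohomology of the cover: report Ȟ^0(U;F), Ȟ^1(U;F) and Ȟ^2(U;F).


Ȟ^0 ≅ Z, Ȟ^1 ≅ Z and Ȟ^2 ≅ 0

nerve of the cover:
  V1={{v},{q,v},{r,v},{q,r,v}} V2={{s},{t},{q,s},{q,t},{s,t},{q,s,t}} V3={{r},{u},{p,r},{q,r},{r,v},{q,r,v}} V4={{p},{p,q},{p,r}} V5={{q},{p,q},{q,r},{q,s},{q,t},{q,v},{q,r,v},{q,s,t}}
  V13={{r,v},{q,r,v}} V15={{q,v},{q,r,v}} V25={{q,s},{q,t},{q,s,t}} V34={{p,r}} V35={{q,r},{q,r,v}} V45={{p,q}}
  V135={{q,r,v}}
C dims 5,6,1; δ0: rk 4, SNF 1^4; δ1: rk 1, SNF 1^1
Ȟ^0 = (5 − 4) − 0 = 1, so Ȟ^0 ≅ Z
Ȟ^1 = (6 − 1) − 4 = 1, so Ȟ^1 ≅ Z
Ȟ^2 = (1 − 0) − 1 = 0, so Ȟ^2 ≅ 0


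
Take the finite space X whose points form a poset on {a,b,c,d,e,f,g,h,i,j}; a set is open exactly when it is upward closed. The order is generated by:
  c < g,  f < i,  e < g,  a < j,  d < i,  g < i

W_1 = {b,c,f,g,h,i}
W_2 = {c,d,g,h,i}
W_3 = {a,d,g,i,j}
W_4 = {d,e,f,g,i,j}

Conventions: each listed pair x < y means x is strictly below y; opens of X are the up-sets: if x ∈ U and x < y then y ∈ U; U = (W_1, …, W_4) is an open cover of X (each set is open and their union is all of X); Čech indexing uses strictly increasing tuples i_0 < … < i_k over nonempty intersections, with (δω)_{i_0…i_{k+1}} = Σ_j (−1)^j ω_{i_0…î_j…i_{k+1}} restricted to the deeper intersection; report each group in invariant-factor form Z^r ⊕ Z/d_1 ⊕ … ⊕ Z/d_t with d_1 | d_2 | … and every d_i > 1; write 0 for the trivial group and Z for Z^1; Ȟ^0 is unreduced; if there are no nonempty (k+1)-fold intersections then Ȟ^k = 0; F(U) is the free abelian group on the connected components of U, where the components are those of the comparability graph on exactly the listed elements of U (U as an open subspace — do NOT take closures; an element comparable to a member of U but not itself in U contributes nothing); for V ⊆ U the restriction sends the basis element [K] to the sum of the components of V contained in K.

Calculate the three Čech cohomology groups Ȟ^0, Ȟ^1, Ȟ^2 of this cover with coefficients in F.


intersection data:
  W12={c,g,h,i} W13={g,i} W14={f,g,i} W23={d,g,i} W24={d,g,i} W34={d,g,i,j}
  W123={g,i} W124={g,i} W134={g,i} W234={d,g,i}
  W1234={g,i}
components per intersection:
  W1: {b} {c,f,g,i} {h}
  W2: {c,d,g,i} {h}
  W3: {a,j} {d,g,i}
  W4: {d,e,f,g,i} {j}
  W12: {c,g,i} {h}
  W13: {g,i}
  W14: {f,g,i}
  W23: {d,g,i}
  W24: {d,g,i}
  W34: {d,g,i} {j}
  W123: {g,i}
  W124: {g,i}
  W134: {g,i}
  W234: {d,g,i}
  W1234: {g,i}
C dims 9,8,4,1; δ0: rk 5, SNF 1^5; δ1: rk 3, SNF 1^3; δ2: rk 1, SNF 1^1
Ȟ^0 = (9 − 5) − 0 = 4, so Ȟ^0 ≅ Z^4
Ȟ^1 = (8 − 3) − 5 = 0, so Ȟ^1 ≅ 0
Ȟ^2 = (4 − 1) − 3 = 0, so Ȟ^2 ≅ 0

Ȟ^0 = Z^4,  Ȟ^1 = 0,  Ȟ^2 = 0


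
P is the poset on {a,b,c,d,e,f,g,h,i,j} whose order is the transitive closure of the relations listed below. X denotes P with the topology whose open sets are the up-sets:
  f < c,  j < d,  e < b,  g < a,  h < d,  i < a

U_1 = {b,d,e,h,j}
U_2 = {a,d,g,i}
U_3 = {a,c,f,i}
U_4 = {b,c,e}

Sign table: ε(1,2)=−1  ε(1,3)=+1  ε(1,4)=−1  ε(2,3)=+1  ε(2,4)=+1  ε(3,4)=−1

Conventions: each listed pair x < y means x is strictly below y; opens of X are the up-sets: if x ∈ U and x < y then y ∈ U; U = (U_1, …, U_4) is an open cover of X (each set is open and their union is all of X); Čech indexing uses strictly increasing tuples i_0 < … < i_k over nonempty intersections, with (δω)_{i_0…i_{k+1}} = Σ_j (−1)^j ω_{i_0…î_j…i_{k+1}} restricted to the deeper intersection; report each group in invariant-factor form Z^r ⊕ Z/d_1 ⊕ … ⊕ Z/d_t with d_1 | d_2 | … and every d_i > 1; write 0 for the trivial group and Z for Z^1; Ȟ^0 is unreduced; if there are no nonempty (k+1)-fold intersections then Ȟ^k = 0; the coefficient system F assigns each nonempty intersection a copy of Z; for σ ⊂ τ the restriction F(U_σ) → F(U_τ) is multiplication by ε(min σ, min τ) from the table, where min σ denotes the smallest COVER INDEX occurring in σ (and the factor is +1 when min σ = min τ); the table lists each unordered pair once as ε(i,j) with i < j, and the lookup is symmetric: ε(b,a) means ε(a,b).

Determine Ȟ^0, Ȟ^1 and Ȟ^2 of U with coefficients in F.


Ȟ^0(U;F) ≅ 0; Ȟ^1(U;F) ≅ Z/2; Ȟ^2(U;F) ≅ 0

nerve of the cover:
  U12={d} U14={b,e} U23={a,i} U34={c}
C dims 4,4; δ0: rk 4, SNF 1^3·2
Ȟ^0 = (4 − 4) − 0 = 0, so Ȟ^0 ≅ 0
Ȟ^1 = (4 − 0) − 4 = 0 plus torsion [2], so Ȟ^1 ≅ Z/2
Ȟ^2 = (0 − 0) − 0 = 0, so Ȟ^2 ≅ 0


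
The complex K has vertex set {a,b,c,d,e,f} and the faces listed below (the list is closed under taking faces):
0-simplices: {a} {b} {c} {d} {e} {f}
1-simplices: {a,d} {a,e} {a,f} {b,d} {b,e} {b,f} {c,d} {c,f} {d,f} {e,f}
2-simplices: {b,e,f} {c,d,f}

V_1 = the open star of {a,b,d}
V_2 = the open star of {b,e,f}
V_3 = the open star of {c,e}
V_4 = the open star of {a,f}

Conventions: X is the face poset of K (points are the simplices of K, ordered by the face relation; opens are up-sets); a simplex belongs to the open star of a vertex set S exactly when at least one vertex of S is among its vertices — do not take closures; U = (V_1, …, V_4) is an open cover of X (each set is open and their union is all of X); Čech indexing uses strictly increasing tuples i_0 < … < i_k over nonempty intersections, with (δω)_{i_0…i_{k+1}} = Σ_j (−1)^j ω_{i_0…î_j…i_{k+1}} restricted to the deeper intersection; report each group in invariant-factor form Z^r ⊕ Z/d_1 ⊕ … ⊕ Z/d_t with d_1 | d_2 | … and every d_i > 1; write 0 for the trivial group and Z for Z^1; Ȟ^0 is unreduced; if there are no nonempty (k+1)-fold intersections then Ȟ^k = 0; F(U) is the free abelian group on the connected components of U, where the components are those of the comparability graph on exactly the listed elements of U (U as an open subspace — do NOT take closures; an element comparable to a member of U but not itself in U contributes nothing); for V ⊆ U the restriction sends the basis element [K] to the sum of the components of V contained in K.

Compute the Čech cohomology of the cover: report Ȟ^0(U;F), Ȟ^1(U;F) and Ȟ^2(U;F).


Ȟ^0 = Z, Ȟ^1 = Z^3 and Ȟ^2 = 0

nerve simplices:
  V1={{a},{b},{d},{a,d},{a,e},{a,f},{b,d},{b,e},{b,f},{c,d},{d,f},{b,e,f},{c,d,f}} V2={{b},{e},{f},{a,e},{a,f},{b,d},{b,e},{b,f},{c,f},{d,f},{e,f},{b,e,f},{c,d,f}} V3={{c},{e},{a,e},{b,e},{c,d},{c,f},{e,f},{b,e,f},{c,d,f}} V4={{a},{f},{a,d},{a,e},{a,f},{b,f},{c,f},{d,f},{e,f},{b,e,f},{c,d,f}}
  V12={{b},{a,e},{a,f},{b,d},{b,e},{b,f},{d,f},{b,e,f},{c,d,f}} V13={{a,e},{b,e},{c,d},{b,e,f},{c,d,f}} V14={{a},{a,d},{a,e},{a,f},{b,f},{d,f},{b,e,f},{c,d,f}} V23={{e},{a,e},{b,e},{c,f},{e,f},{b,e,f},{c,d,f}} V24={{f},{a,e},{a,f},{b,f},{c,f},{d,f},{e,f},{b,e,f},{c,d,f}} V34={{a,e},{c,f},{e,f},{b,e,f},{c,d,f}}
  V123={{a,e},{b,e},{b,e,f},{c,d,f}} V124={{a,e},{a,f},{b,f},{d,f},{b,e,f},{c,d,f}} V134={{a,e},{b,e,f},{c,d,f}} V234={{a,e},{c,f},{e,f},{b,e,f},{c,d,f}}
  V1234={{a,e},{b,e,f},{c,d,f}}
components per intersection:
  V1: {{a},{b},{d},{a,d},{a,e},{a,f},{b,d},{b,e},{b,f},{c,d},{d,f},{b,e,f},{c,d,f}}
  V2: {{b},{e},{f},{a,e},{a,f},{b,d},{b,e},{b,f},{c,f},{d,f},{e,f},{b,e,f},{c,d,f}}
  V3: {{c},{c,d},{c,f},{c,d,f}} {{e},{a,e},{b,e},{e,f},{b,e,f}}
  V4: {{a},{f},{a,d},{a,e},{a,f},{b,f},{c,f},{d,f},{e,f},{b,e,f},{c,d,f}}
  V12: {{b},{b,d},{b,e},{b,f},{b,e,f}} {{a,e}} {{a,f}} {{d,f},{c,d,f}}
  V13: {{a,e}} {{b,e},{b,e,f}} {{c,d},{c,d,f}}
  V14: {{a},{a,d},{a,e},{a,f}} {{b,f},{b,e,f}} {{d,f},{c,d,f}}
  V23: {{e},{a,e},{b,e},{e,f},{b,e,f}} {{c,f},{c,d,f}}
  V24: {{f},{a,f},{b,f},{c,f},{d,f},{e,f},{b,e,f},{c,d,f}} {{a,e}}
  V34: {{a,e}} {{c,f},{c,d,f}} {{e,f},{b,e,f}}
  V123: {{a,e}} {{b,e},{b,e,f}} {{c,d,f}}
  V124: {{a,e}} {{a,f}} {{b,f},{b,e,f}} {{d,f},{c,d,f}}
  V134: {{a,e}} {{b,e,f}} {{c,d,f}}
  V234: {{a,e}} {{c,f},{c,d,f}} {{e,f},{b,e,f}}
  V1234: {{a,e}} {{b,e,f}} {{c,d,f}}
C dims 5,17,13,3; δ0: rk 4, SNF 1^4; δ1: rk 10, SNF 1^10; δ2: rk 3, SNF 1^3
degree 0: 5−4−0 = 1 → Ȟ^0 ≅ Z
degree 1: 17−10−4 = 3 → Ȟ^1 ≅ Z^3
degree 2: 13−3−10 = 0 → Ȟ^2 ≅ 0


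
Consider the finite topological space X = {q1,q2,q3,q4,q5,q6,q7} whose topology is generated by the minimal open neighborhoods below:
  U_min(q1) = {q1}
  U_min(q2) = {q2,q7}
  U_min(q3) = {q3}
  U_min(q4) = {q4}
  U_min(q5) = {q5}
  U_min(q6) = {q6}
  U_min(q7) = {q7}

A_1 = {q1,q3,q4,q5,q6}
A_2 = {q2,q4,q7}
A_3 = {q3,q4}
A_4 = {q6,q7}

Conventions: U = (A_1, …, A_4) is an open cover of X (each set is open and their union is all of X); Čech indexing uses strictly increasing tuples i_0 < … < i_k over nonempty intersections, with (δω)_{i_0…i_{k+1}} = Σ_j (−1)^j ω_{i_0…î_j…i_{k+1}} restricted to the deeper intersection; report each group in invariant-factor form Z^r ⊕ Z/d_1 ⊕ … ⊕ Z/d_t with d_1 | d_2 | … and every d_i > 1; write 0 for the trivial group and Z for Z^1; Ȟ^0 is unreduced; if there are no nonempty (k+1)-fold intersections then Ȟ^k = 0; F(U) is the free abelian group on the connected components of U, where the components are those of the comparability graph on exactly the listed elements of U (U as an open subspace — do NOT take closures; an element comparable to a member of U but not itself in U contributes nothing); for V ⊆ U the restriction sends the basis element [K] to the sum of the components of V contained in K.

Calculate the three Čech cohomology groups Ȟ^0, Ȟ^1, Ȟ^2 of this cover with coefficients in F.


cover nerve:
  A12={q4} A13={q3,q4} A14={q6} A23={q4} A24={q7}
  A123={q4}
components per intersection:
  A1: {q1} {q3} {q4} {q5} {q6}
  A2: {q2,q7} {q4}
  A3: {q3} {q4}
  A4: {q6} {q7}
  A12: {q4}
  A13: {q3} {q4}
  A14: {q6}
  A23: {q4}
  A24: {q7}
  A123: {q4}
C dims 11,6,1; δ0: rk 5, SNF 1^5; δ1: rk 1, SNF 1^1
Ȟ^0: (11−5)−0=6 ⇒ Z^6
Ȟ^1: (6−1)−5=0 ⇒ 0
Ȟ^2: (1−0)−1=0 ⇒ 0

Ȟ^0 = Z^6, Ȟ^1 = 0, Ȟ^2 = 0


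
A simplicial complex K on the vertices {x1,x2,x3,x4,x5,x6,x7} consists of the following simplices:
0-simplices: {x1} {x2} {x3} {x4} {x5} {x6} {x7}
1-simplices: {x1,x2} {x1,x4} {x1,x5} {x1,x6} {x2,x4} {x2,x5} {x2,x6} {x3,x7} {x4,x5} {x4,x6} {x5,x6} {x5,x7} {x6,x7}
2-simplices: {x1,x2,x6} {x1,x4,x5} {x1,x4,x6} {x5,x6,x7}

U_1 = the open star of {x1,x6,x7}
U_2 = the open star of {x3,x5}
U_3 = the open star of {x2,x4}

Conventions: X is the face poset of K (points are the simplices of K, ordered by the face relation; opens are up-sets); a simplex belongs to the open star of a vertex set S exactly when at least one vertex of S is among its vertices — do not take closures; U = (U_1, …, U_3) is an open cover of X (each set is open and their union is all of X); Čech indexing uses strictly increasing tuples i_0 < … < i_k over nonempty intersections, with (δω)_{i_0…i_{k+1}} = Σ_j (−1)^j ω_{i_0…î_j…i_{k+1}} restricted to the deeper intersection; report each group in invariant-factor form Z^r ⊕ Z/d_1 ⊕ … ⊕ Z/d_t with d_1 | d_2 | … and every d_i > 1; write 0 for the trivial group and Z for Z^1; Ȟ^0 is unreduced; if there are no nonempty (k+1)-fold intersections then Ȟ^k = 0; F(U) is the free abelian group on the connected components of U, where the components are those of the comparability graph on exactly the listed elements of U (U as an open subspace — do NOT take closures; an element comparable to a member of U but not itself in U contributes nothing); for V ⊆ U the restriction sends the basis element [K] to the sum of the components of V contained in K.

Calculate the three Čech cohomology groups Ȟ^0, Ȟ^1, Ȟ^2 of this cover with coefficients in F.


intersection data:
  U1={{x1},{x6},{x7},{x1,x2},{x1,x4},{x1,x5},{x1,x6},{x2,x6},{x3,x7},{x4,x6},{x5,x6},{x5,x7},{x6,x7},{x1,x2,x6},{x1,x4,x5},{x1,x4,x6},{x5,x6,x7}} U2={{x3},{x5},{x1,x5},{x2,x5},{x3,x7},{x4,x5},{x5,x6},{x5,x7},{x1,x4,x5},{x5,x6,x7}} U3={{x2},{x4},{x1,x2},{x1,x4},{x2,x4},{x2,x5},{x2,x6},{x4,x5},{x4,x6},{x1,x2,x6},{x1,x4,x5},{x1,x4,x6}}
  U12={{x1,x5},{x3,x7},{x5,x6},{x5,x7},{x1,x4,x5},{x5,x6,x7}} U13={{x1,x2},{x1,x4},{x2,x6},{x4,x6},{x1,x2,x6},{x1,x4,x5},{x1,x4,x6}} U23={{x2,x5},{x4,x5},{x1,x4,x5}}
  U123={{x1,x4,x5}}
components per intersection:
  U1: {{x1},{x6},{x7},{x1,x2},{x1,x4},{x1,x5},{x1,x6},{x2,x6},{x3,x7},{x4,x6},{x5,x6},{x5,x7},{x6,x7},{x1,x2,x6},{x1,x4,x5},{x1,x4,x6},{x5,x6,x7}}
  U2: {{x3},{x3,x7}} {{x5},{x1,x5},{x2,x5},{x4,x5},{x5,x6},{x5,x7},{x1,x4,x5},{x5,x6,x7}}
  U3: {{x2},{x4},{x1,x2},{x1,x4},{x2,x4},{x2,x5},{x2,x6},{x4,x5},{x4,x6},{x1,x2,x6},{x1,x4,x5},{x1,x4,x6}}
  U12: {{x1,x5},{x1,x4,x5}} {{x3,x7}} {{x5,x6},{x5,x7},{x5,x6,x7}}
  U13: {{x1,x2},{x2,x6},{x1,x2,x6}} {{x1,x4},{x4,x6},{x1,x4,x5},{x1,x4,x6}}
  U23: {{x2,x5}} {{x4,x5},{x1,x4,x5}}
  U123: {{x1,x4,x5}}
C dims 4,7,1; δ0: rk 3, SNF 1^3; δ1: rk 1, SNF 1^1
Ȟ^0 = (4 − 3) − 0 = 1, so Ȟ^0 ≅ Z
Ȟ^1 = (7 − 1) − 3 = 3, so Ȟ^1 ≅ Z^3
Ȟ^2 = (1 − 0) − 1 = 0, so Ȟ^2 ≅ 0

Ȟ^0(U;F) ≅ Z, Ȟ^1(U;F) ≅ Z^3 and Ȟ^2(U;F) ≅ 0


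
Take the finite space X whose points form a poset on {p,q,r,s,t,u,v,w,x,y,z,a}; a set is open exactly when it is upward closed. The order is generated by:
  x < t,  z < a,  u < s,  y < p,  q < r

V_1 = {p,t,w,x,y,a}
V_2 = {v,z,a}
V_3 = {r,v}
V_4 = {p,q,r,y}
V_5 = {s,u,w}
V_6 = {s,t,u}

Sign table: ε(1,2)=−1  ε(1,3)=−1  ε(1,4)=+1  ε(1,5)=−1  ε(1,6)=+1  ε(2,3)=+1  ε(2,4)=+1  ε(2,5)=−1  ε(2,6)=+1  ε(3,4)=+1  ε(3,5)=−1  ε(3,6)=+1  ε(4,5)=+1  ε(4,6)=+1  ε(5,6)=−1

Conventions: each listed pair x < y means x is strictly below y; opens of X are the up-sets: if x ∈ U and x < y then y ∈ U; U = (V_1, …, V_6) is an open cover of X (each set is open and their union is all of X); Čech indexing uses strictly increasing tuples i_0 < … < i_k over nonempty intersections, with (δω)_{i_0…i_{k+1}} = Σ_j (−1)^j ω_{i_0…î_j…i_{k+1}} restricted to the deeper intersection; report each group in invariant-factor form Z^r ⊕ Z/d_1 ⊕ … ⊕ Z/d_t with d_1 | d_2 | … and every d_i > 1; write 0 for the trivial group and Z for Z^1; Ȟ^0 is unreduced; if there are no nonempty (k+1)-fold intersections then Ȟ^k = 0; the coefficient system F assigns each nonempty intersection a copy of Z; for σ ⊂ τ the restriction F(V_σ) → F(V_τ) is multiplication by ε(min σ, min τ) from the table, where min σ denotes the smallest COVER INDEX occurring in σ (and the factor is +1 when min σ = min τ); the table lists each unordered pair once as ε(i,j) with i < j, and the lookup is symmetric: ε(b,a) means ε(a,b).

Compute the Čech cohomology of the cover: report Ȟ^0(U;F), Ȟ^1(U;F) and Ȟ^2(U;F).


Ȟ^0(U;F) ≅ 0, Ȟ^1(U;F) ≅ Z ⊕ Z/2, Ȟ^2(U;F) ≅ 0

nonempty intersections:
  V12={a} V14={p,y} V15={w} V16={t} V23={v} V34={r} V56={s,u}
C dims 6,7; δ0: rk 6, SNF 1^5·2
Ȟ^0: (6−6)−0=0 ⇒ 0
Ȟ^1: (7−0)−6=1 plus torsion [2] ⇒ Z ⊕ Z/2
Ȟ^2: (0−0)−0=0 ⇒ 0


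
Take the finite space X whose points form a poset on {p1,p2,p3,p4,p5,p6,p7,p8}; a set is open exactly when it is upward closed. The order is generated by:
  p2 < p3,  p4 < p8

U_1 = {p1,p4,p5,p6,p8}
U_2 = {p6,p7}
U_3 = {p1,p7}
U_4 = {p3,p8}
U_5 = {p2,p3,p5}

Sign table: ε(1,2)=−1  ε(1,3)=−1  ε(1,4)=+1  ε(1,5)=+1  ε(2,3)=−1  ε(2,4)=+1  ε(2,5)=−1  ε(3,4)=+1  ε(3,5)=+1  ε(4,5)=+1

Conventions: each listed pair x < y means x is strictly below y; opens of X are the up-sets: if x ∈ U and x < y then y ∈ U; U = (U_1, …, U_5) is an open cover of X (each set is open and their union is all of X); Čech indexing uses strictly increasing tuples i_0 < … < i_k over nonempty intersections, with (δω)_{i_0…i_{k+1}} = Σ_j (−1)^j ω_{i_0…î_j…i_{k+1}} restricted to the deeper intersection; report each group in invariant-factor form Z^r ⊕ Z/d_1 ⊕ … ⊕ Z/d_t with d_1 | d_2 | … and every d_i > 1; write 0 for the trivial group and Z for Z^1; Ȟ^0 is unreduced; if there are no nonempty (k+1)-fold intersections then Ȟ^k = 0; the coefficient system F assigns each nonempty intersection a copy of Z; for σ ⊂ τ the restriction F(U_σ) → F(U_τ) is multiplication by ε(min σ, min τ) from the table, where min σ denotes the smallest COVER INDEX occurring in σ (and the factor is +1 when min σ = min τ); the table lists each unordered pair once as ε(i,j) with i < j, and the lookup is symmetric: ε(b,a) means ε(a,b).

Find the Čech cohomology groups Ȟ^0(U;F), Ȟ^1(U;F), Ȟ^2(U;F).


Ȟ^0 ≅ 0; Ȟ^1 ≅ Z ⊕ Z/2; Ȟ^2 ≅ 0

nerve of the cover:
  U12={p6} U13={p1} U14={p8} U15={p5} U23={p7} U45={p3}
C dims 5,6; δ0: rk 5, SNF 1^4·2
Ȟ^0 = (5 − 5) − 0 = 0, so Ȟ^0 ≅ 0
Ȟ^1 = (6 − 0) − 5 = 1 plus torsion [2], so Ȟ^1 ≅ Z ⊕ Z/2
Ȟ^2 = (0 − 0) − 0 = 0, so Ȟ^2 ≅ 0


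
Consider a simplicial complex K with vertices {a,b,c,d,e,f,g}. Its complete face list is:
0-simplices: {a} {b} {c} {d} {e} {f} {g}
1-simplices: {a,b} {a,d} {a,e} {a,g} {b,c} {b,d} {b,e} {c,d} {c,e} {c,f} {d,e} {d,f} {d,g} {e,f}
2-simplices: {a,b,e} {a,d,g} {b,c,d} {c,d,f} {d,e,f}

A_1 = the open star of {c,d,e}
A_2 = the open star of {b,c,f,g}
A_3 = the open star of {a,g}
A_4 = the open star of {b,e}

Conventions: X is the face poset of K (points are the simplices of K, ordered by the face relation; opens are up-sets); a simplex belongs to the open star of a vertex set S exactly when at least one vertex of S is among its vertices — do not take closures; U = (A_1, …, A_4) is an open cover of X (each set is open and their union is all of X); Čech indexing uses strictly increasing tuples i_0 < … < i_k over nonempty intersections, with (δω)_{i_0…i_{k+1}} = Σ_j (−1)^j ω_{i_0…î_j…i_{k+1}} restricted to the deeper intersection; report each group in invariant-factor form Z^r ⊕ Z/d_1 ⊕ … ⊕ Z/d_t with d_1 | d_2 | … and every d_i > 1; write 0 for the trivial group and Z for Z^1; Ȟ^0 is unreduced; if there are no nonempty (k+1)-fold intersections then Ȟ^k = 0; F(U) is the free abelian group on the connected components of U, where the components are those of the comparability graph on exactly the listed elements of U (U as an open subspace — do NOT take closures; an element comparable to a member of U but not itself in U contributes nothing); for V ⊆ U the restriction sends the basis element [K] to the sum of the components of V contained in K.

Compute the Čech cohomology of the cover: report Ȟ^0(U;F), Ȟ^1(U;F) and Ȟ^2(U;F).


Ȟ^0 ≅ Z, Ȟ^1 ≅ Z^2, Ȟ^2 ≅ 0

nonempty intersections:
  A1={{c},{d},{e},{a,d},{a,e},{b,c},{b,d},{b,e},{c,d},{c,e},{c,f},{d,e},{d,f},{d,g},{e,f},{a,b,e},{a,d,g},{b,c,d},{c,d,f},{d,e,f}} A2={{b},{c},{f},{g},{a,b},{a,g},{b,c},{b,d},{b,e},{c,d},{c,e},{c,f},{d,f},{d,g},{e,f},{a,b,e},{a,d,g},{b,c,d},{c,d,f},{d,e,f}} A3={{a},{g},{a,b},{a,d},{a,e},{a,g},{d,g},{a,b,e},{a,d,g}} A4={{b},{e},{a,b},{a,e},{b,c},{b,d},{b,e},{c,e},{d,e},{e,f},{a,b,e},{b,c,d},{d,e,f}}
  A12={{c},{b,c},{b,d},{b,e},{c,d},{c,e},{c,f},{d,f},{d,g},{e,f},{a,b,e},{a,d,g},{b,c,d},{c,d,f},{d,e,f}} A13={{a,d},{a,e},{d,g},{a,b,e},{a,d,g}} A14={{e},{a,e},{b,c},{b,d},{b,e},{c,e},{d,e},{e,f},{a,b,e},{b,c,d},{d,e,f}} A23={{g},{a,b},{a,g},{d,g},{a,b,e},{a,d,g}} A24={{b},{a,b},{b,c},{b,d},{b,e},{c,e},{e,f},{a,b,e},{b,c,d},{d,e,f}} A34={{a,b},{a,e},{a,b,e}}
  A123={{d,g},{a,b,e},{a,d,g}} A124={{b,c},{b,d},{b,e},{c,e},{e,f},{a,b,e},{b,c,d},{d,e,f}} A134={{a,e},{a,b,e}} A234={{a,b},{a,b,e}}
  A1234={{a,b,e}}
components per intersection:
  A1: {{c},{d},{e},{a,d},{a,e},{b,c},{b,d},{b,e},{c,d},{c,e},{c,f},{d,e},{d,f},{d,g},{e,f},{a,b,e},{a,d,g},{b,c,d},{c,d,f},{d,e,f}}
  A2: {{b},{c},{f},{a,b},{b,c},{b,d},{b,e},{c,d},{c,e},{c,f},{d,f},{e,f},{a,b,e},{b,c,d},{c,d,f},{d,e,f}} {{g},{a,g},{d,g},{a,d,g}}
  A3: {{a},{g},{a,b},{a,d},{a,e},{a,g},{d,g},{a,b,e},{a,d,g}}
  A4: {{b},{e},{a,b},{a,e},{b,c},{b,d},{b,e},{c,e},{d,e},{e,f},{a,b,e},{b,c,d},{d,e,f}}
  A12: {{c},{b,c},{b,d},{c,d},{c,e},{c,f},{d,f},{e,f},{b,c,d},{c,d,f},{d,e,f}} {{b,e},{a,b,e}} {{d,g},{a,d,g}}
  A13: {{a,d},{d,g},{a,d,g}} {{a,e},{a,b,e}}
  A14: {{e},{a,e},{b,e},{c,e},{d,e},{e,f},{a,b,e},{d,e,f}} {{b,c},{b,d},{b,c,d}}
  A23: {{g},{a,g},{d,g},{a,d,g}} {{a,b},{a,b,e}}
  A24: {{b},{a,b},{b,c},{b,d},{b,e},{a,b,e},{b,c,d}} {{c,e}} {{e,f},{d,e,f}}
  A34: {{a,b},{a,e},{a,b,e}}
  A123: {{d,g},{a,d,g}} {{a,b,e}}
  A124: {{b,c},{b,d},{b,c,d}} {{b,e},{a,b,e}} {{c,e}} {{e,f},{d,e,f}}
  A134: {{a,e},{a,b,e}}
  A234: {{a,b},{a,b,e}}
  A1234: {{a,b,e}}
C dims 5,13,8,1; δ0: rk 4, SNF 1^4; δ1: rk 7, SNF 1^7; δ2: rk 1, SNF 1^1
Ȟ^0: (5−4)−0=1 ⇒ Z
Ȟ^1: (13−7)−4=2 ⇒ Z^2
Ȟ^2: (8−1)−7=0 ⇒ 0
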